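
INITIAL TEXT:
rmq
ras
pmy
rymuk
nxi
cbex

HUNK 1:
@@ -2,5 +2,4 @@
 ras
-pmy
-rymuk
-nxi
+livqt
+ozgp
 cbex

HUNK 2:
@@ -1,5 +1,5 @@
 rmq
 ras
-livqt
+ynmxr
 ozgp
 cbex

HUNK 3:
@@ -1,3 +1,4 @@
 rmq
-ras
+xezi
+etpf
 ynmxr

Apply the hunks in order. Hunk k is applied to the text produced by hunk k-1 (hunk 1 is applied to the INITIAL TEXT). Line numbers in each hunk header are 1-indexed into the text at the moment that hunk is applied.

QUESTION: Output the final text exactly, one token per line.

Answer: rmq
xezi
etpf
ynmxr
ozgp
cbex

Derivation:
Hunk 1: at line 2 remove [pmy,rymuk,nxi] add [livqt,ozgp] -> 5 lines: rmq ras livqt ozgp cbex
Hunk 2: at line 1 remove [livqt] add [ynmxr] -> 5 lines: rmq ras ynmxr ozgp cbex
Hunk 3: at line 1 remove [ras] add [xezi,etpf] -> 6 lines: rmq xezi etpf ynmxr ozgp cbex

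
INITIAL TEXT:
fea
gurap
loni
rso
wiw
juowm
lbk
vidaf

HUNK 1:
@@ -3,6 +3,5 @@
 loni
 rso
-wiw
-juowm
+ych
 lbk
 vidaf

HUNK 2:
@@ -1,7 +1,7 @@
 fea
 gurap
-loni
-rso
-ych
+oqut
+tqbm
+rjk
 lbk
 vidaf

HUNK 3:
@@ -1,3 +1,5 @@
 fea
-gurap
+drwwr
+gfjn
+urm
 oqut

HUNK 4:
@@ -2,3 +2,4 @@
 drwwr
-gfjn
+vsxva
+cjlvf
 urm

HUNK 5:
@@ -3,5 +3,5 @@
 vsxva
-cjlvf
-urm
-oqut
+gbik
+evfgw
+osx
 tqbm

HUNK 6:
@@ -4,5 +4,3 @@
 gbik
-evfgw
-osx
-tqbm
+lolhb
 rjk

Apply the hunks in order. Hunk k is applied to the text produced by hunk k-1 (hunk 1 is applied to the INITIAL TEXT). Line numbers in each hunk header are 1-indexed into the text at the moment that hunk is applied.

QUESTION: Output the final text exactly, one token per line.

Hunk 1: at line 3 remove [wiw,juowm] add [ych] -> 7 lines: fea gurap loni rso ych lbk vidaf
Hunk 2: at line 1 remove [loni,rso,ych] add [oqut,tqbm,rjk] -> 7 lines: fea gurap oqut tqbm rjk lbk vidaf
Hunk 3: at line 1 remove [gurap] add [drwwr,gfjn,urm] -> 9 lines: fea drwwr gfjn urm oqut tqbm rjk lbk vidaf
Hunk 4: at line 2 remove [gfjn] add [vsxva,cjlvf] -> 10 lines: fea drwwr vsxva cjlvf urm oqut tqbm rjk lbk vidaf
Hunk 5: at line 3 remove [cjlvf,urm,oqut] add [gbik,evfgw,osx] -> 10 lines: fea drwwr vsxva gbik evfgw osx tqbm rjk lbk vidaf
Hunk 6: at line 4 remove [evfgw,osx,tqbm] add [lolhb] -> 8 lines: fea drwwr vsxva gbik lolhb rjk lbk vidaf

Answer: fea
drwwr
vsxva
gbik
lolhb
rjk
lbk
vidaf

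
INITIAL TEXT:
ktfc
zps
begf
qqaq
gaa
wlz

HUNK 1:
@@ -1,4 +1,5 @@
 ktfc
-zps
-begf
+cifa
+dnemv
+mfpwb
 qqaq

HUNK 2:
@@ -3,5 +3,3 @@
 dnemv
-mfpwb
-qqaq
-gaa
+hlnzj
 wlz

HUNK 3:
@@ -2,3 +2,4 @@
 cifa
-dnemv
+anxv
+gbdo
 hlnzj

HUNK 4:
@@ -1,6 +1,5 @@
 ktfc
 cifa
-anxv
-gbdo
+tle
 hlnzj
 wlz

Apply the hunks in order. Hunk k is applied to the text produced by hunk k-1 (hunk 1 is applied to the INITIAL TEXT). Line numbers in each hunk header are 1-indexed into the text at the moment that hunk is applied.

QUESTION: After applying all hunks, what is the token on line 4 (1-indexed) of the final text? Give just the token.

Answer: hlnzj

Derivation:
Hunk 1: at line 1 remove [zps,begf] add [cifa,dnemv,mfpwb] -> 7 lines: ktfc cifa dnemv mfpwb qqaq gaa wlz
Hunk 2: at line 3 remove [mfpwb,qqaq,gaa] add [hlnzj] -> 5 lines: ktfc cifa dnemv hlnzj wlz
Hunk 3: at line 2 remove [dnemv] add [anxv,gbdo] -> 6 lines: ktfc cifa anxv gbdo hlnzj wlz
Hunk 4: at line 1 remove [anxv,gbdo] add [tle] -> 5 lines: ktfc cifa tle hlnzj wlz
Final line 4: hlnzj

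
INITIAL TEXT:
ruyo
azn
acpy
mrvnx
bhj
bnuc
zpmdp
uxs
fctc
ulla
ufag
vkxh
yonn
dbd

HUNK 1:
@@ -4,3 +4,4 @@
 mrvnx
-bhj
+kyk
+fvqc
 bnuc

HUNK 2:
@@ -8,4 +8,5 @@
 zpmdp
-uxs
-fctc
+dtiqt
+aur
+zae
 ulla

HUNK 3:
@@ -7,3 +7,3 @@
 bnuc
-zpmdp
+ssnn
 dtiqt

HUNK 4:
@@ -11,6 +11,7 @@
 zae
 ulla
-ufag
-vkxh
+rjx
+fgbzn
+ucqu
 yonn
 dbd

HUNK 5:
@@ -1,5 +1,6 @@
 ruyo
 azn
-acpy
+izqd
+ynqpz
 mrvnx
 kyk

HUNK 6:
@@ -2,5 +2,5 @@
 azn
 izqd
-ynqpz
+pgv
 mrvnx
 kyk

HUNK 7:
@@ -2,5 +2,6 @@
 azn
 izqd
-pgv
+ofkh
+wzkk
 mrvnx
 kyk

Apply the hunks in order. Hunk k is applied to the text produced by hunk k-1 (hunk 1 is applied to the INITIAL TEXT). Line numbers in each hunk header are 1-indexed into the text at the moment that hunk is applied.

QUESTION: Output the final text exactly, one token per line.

Answer: ruyo
azn
izqd
ofkh
wzkk
mrvnx
kyk
fvqc
bnuc
ssnn
dtiqt
aur
zae
ulla
rjx
fgbzn
ucqu
yonn
dbd

Derivation:
Hunk 1: at line 4 remove [bhj] add [kyk,fvqc] -> 15 lines: ruyo azn acpy mrvnx kyk fvqc bnuc zpmdp uxs fctc ulla ufag vkxh yonn dbd
Hunk 2: at line 8 remove [uxs,fctc] add [dtiqt,aur,zae] -> 16 lines: ruyo azn acpy mrvnx kyk fvqc bnuc zpmdp dtiqt aur zae ulla ufag vkxh yonn dbd
Hunk 3: at line 7 remove [zpmdp] add [ssnn] -> 16 lines: ruyo azn acpy mrvnx kyk fvqc bnuc ssnn dtiqt aur zae ulla ufag vkxh yonn dbd
Hunk 4: at line 11 remove [ufag,vkxh] add [rjx,fgbzn,ucqu] -> 17 lines: ruyo azn acpy mrvnx kyk fvqc bnuc ssnn dtiqt aur zae ulla rjx fgbzn ucqu yonn dbd
Hunk 5: at line 1 remove [acpy] add [izqd,ynqpz] -> 18 lines: ruyo azn izqd ynqpz mrvnx kyk fvqc bnuc ssnn dtiqt aur zae ulla rjx fgbzn ucqu yonn dbd
Hunk 6: at line 2 remove [ynqpz] add [pgv] -> 18 lines: ruyo azn izqd pgv mrvnx kyk fvqc bnuc ssnn dtiqt aur zae ulla rjx fgbzn ucqu yonn dbd
Hunk 7: at line 2 remove [pgv] add [ofkh,wzkk] -> 19 lines: ruyo azn izqd ofkh wzkk mrvnx kyk fvqc bnuc ssnn dtiqt aur zae ulla rjx fgbzn ucqu yonn dbd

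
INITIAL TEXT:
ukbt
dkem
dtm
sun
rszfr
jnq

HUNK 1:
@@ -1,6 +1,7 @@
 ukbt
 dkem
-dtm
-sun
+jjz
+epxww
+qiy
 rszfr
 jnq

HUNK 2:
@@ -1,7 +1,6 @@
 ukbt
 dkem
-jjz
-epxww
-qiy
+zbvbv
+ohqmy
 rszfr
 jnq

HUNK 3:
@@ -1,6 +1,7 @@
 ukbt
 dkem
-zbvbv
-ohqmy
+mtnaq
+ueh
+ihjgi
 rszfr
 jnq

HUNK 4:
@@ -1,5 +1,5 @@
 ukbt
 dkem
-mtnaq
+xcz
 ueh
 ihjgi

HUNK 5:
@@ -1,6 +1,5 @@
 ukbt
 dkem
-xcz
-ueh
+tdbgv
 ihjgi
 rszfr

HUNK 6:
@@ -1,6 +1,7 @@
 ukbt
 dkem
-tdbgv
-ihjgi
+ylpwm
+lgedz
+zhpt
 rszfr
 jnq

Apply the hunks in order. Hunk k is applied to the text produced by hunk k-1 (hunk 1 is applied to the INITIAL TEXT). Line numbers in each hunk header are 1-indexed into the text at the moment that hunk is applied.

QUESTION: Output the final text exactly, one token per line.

Answer: ukbt
dkem
ylpwm
lgedz
zhpt
rszfr
jnq

Derivation:
Hunk 1: at line 1 remove [dtm,sun] add [jjz,epxww,qiy] -> 7 lines: ukbt dkem jjz epxww qiy rszfr jnq
Hunk 2: at line 1 remove [jjz,epxww,qiy] add [zbvbv,ohqmy] -> 6 lines: ukbt dkem zbvbv ohqmy rszfr jnq
Hunk 3: at line 1 remove [zbvbv,ohqmy] add [mtnaq,ueh,ihjgi] -> 7 lines: ukbt dkem mtnaq ueh ihjgi rszfr jnq
Hunk 4: at line 1 remove [mtnaq] add [xcz] -> 7 lines: ukbt dkem xcz ueh ihjgi rszfr jnq
Hunk 5: at line 1 remove [xcz,ueh] add [tdbgv] -> 6 lines: ukbt dkem tdbgv ihjgi rszfr jnq
Hunk 6: at line 1 remove [tdbgv,ihjgi] add [ylpwm,lgedz,zhpt] -> 7 lines: ukbt dkem ylpwm lgedz zhpt rszfr jnq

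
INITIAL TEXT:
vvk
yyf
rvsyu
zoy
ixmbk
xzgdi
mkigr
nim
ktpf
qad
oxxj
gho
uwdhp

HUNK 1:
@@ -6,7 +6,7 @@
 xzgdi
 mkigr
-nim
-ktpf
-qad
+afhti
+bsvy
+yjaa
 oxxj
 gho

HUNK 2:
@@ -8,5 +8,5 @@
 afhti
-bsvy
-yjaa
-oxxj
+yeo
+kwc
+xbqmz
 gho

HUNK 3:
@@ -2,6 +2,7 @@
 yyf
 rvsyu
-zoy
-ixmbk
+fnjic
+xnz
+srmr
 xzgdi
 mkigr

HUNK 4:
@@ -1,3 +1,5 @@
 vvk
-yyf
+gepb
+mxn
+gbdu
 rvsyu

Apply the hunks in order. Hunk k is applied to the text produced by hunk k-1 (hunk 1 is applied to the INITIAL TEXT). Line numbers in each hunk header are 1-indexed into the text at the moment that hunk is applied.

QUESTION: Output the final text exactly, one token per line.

Answer: vvk
gepb
mxn
gbdu
rvsyu
fnjic
xnz
srmr
xzgdi
mkigr
afhti
yeo
kwc
xbqmz
gho
uwdhp

Derivation:
Hunk 1: at line 6 remove [nim,ktpf,qad] add [afhti,bsvy,yjaa] -> 13 lines: vvk yyf rvsyu zoy ixmbk xzgdi mkigr afhti bsvy yjaa oxxj gho uwdhp
Hunk 2: at line 8 remove [bsvy,yjaa,oxxj] add [yeo,kwc,xbqmz] -> 13 lines: vvk yyf rvsyu zoy ixmbk xzgdi mkigr afhti yeo kwc xbqmz gho uwdhp
Hunk 3: at line 2 remove [zoy,ixmbk] add [fnjic,xnz,srmr] -> 14 lines: vvk yyf rvsyu fnjic xnz srmr xzgdi mkigr afhti yeo kwc xbqmz gho uwdhp
Hunk 4: at line 1 remove [yyf] add [gepb,mxn,gbdu] -> 16 lines: vvk gepb mxn gbdu rvsyu fnjic xnz srmr xzgdi mkigr afhti yeo kwc xbqmz gho uwdhp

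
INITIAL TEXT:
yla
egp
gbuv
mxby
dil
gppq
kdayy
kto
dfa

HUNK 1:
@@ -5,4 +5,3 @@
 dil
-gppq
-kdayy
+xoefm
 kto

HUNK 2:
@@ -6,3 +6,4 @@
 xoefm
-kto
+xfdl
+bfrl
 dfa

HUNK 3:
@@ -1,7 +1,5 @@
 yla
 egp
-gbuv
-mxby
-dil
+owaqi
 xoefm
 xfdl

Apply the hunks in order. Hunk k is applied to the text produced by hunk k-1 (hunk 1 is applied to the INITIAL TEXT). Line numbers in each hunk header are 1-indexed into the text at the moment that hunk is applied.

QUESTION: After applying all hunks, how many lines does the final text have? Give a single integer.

Answer: 7

Derivation:
Hunk 1: at line 5 remove [gppq,kdayy] add [xoefm] -> 8 lines: yla egp gbuv mxby dil xoefm kto dfa
Hunk 2: at line 6 remove [kto] add [xfdl,bfrl] -> 9 lines: yla egp gbuv mxby dil xoefm xfdl bfrl dfa
Hunk 3: at line 1 remove [gbuv,mxby,dil] add [owaqi] -> 7 lines: yla egp owaqi xoefm xfdl bfrl dfa
Final line count: 7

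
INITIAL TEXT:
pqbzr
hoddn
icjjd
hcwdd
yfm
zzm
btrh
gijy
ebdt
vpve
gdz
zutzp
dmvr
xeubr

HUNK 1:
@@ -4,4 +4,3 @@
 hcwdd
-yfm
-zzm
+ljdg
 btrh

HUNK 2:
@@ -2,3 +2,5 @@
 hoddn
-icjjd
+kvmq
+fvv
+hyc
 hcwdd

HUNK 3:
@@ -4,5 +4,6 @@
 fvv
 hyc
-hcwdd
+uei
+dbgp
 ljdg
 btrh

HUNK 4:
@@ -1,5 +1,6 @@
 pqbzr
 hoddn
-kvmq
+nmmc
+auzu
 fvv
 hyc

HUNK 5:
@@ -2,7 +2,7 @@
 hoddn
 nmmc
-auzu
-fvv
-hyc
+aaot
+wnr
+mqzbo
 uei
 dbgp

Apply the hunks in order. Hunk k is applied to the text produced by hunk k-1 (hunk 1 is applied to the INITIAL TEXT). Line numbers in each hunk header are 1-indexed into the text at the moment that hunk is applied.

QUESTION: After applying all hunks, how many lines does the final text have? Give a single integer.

Answer: 17

Derivation:
Hunk 1: at line 4 remove [yfm,zzm] add [ljdg] -> 13 lines: pqbzr hoddn icjjd hcwdd ljdg btrh gijy ebdt vpve gdz zutzp dmvr xeubr
Hunk 2: at line 2 remove [icjjd] add [kvmq,fvv,hyc] -> 15 lines: pqbzr hoddn kvmq fvv hyc hcwdd ljdg btrh gijy ebdt vpve gdz zutzp dmvr xeubr
Hunk 3: at line 4 remove [hcwdd] add [uei,dbgp] -> 16 lines: pqbzr hoddn kvmq fvv hyc uei dbgp ljdg btrh gijy ebdt vpve gdz zutzp dmvr xeubr
Hunk 4: at line 1 remove [kvmq] add [nmmc,auzu] -> 17 lines: pqbzr hoddn nmmc auzu fvv hyc uei dbgp ljdg btrh gijy ebdt vpve gdz zutzp dmvr xeubr
Hunk 5: at line 2 remove [auzu,fvv,hyc] add [aaot,wnr,mqzbo] -> 17 lines: pqbzr hoddn nmmc aaot wnr mqzbo uei dbgp ljdg btrh gijy ebdt vpve gdz zutzp dmvr xeubr
Final line count: 17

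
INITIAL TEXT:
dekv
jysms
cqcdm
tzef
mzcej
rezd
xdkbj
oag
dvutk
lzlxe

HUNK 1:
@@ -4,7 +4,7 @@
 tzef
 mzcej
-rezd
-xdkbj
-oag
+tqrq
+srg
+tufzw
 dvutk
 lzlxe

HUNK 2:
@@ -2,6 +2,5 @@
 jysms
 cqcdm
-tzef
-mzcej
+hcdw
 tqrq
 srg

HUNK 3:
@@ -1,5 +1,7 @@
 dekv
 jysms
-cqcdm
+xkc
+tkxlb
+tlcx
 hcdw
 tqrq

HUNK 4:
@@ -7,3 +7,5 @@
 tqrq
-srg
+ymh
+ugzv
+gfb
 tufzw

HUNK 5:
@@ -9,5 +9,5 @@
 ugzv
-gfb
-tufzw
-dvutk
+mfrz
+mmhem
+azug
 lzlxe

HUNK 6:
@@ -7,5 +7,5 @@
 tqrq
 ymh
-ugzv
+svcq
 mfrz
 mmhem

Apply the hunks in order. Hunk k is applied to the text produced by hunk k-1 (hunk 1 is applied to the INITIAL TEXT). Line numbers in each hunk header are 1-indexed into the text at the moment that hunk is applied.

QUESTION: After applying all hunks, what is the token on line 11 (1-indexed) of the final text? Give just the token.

Hunk 1: at line 4 remove [rezd,xdkbj,oag] add [tqrq,srg,tufzw] -> 10 lines: dekv jysms cqcdm tzef mzcej tqrq srg tufzw dvutk lzlxe
Hunk 2: at line 2 remove [tzef,mzcej] add [hcdw] -> 9 lines: dekv jysms cqcdm hcdw tqrq srg tufzw dvutk lzlxe
Hunk 3: at line 1 remove [cqcdm] add [xkc,tkxlb,tlcx] -> 11 lines: dekv jysms xkc tkxlb tlcx hcdw tqrq srg tufzw dvutk lzlxe
Hunk 4: at line 7 remove [srg] add [ymh,ugzv,gfb] -> 13 lines: dekv jysms xkc tkxlb tlcx hcdw tqrq ymh ugzv gfb tufzw dvutk lzlxe
Hunk 5: at line 9 remove [gfb,tufzw,dvutk] add [mfrz,mmhem,azug] -> 13 lines: dekv jysms xkc tkxlb tlcx hcdw tqrq ymh ugzv mfrz mmhem azug lzlxe
Hunk 6: at line 7 remove [ugzv] add [svcq] -> 13 lines: dekv jysms xkc tkxlb tlcx hcdw tqrq ymh svcq mfrz mmhem azug lzlxe
Final line 11: mmhem

Answer: mmhem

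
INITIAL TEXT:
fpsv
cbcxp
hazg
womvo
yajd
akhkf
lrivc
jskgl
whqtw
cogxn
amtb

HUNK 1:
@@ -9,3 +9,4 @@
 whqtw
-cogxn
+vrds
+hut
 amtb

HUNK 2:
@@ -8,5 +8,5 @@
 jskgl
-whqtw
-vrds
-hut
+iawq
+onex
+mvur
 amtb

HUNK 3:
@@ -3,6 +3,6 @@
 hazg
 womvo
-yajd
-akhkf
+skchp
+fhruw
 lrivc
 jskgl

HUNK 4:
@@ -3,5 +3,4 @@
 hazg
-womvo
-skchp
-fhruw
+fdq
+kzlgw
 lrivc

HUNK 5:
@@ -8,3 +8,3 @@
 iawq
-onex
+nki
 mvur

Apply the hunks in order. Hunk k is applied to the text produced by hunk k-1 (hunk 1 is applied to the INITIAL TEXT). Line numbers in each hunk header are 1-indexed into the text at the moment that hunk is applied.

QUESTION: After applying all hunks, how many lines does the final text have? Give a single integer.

Answer: 11

Derivation:
Hunk 1: at line 9 remove [cogxn] add [vrds,hut] -> 12 lines: fpsv cbcxp hazg womvo yajd akhkf lrivc jskgl whqtw vrds hut amtb
Hunk 2: at line 8 remove [whqtw,vrds,hut] add [iawq,onex,mvur] -> 12 lines: fpsv cbcxp hazg womvo yajd akhkf lrivc jskgl iawq onex mvur amtb
Hunk 3: at line 3 remove [yajd,akhkf] add [skchp,fhruw] -> 12 lines: fpsv cbcxp hazg womvo skchp fhruw lrivc jskgl iawq onex mvur amtb
Hunk 4: at line 3 remove [womvo,skchp,fhruw] add [fdq,kzlgw] -> 11 lines: fpsv cbcxp hazg fdq kzlgw lrivc jskgl iawq onex mvur amtb
Hunk 5: at line 8 remove [onex] add [nki] -> 11 lines: fpsv cbcxp hazg fdq kzlgw lrivc jskgl iawq nki mvur amtb
Final line count: 11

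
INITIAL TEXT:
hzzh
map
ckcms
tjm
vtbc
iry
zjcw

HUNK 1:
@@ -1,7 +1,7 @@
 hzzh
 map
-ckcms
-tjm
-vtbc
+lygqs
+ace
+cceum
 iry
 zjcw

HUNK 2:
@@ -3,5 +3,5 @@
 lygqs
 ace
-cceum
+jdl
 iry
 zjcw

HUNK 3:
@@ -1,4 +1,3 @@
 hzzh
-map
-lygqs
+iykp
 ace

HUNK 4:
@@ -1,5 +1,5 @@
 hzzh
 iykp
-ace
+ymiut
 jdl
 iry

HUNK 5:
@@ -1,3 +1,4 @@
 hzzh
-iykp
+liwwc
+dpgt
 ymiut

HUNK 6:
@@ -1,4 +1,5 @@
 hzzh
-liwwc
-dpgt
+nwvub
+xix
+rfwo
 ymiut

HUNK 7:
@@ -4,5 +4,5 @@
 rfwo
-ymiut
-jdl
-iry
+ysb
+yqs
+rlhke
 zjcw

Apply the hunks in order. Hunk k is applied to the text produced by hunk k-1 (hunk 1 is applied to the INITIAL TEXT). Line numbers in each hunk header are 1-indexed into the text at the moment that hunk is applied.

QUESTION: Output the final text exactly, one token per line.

Hunk 1: at line 1 remove [ckcms,tjm,vtbc] add [lygqs,ace,cceum] -> 7 lines: hzzh map lygqs ace cceum iry zjcw
Hunk 2: at line 3 remove [cceum] add [jdl] -> 7 lines: hzzh map lygqs ace jdl iry zjcw
Hunk 3: at line 1 remove [map,lygqs] add [iykp] -> 6 lines: hzzh iykp ace jdl iry zjcw
Hunk 4: at line 1 remove [ace] add [ymiut] -> 6 lines: hzzh iykp ymiut jdl iry zjcw
Hunk 5: at line 1 remove [iykp] add [liwwc,dpgt] -> 7 lines: hzzh liwwc dpgt ymiut jdl iry zjcw
Hunk 6: at line 1 remove [liwwc,dpgt] add [nwvub,xix,rfwo] -> 8 lines: hzzh nwvub xix rfwo ymiut jdl iry zjcw
Hunk 7: at line 4 remove [ymiut,jdl,iry] add [ysb,yqs,rlhke] -> 8 lines: hzzh nwvub xix rfwo ysb yqs rlhke zjcw

Answer: hzzh
nwvub
xix
rfwo
ysb
yqs
rlhke
zjcw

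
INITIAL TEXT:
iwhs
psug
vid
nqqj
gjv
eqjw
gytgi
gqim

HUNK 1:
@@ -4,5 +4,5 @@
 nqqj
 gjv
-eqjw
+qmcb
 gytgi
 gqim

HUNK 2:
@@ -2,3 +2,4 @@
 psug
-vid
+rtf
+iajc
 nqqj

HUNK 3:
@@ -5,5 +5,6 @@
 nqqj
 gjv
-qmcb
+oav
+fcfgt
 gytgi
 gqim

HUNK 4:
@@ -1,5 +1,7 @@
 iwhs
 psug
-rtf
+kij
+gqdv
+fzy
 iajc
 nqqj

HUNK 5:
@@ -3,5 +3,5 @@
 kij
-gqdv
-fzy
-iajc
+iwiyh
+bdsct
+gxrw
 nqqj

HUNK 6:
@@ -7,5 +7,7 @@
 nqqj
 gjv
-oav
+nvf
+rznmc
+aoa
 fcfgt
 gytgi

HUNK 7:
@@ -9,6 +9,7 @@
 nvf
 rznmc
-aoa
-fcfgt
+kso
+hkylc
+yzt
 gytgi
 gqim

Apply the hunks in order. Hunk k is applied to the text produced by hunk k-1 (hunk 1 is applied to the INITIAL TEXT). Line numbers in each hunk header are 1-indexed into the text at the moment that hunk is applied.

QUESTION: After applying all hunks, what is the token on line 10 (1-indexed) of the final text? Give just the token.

Answer: rznmc

Derivation:
Hunk 1: at line 4 remove [eqjw] add [qmcb] -> 8 lines: iwhs psug vid nqqj gjv qmcb gytgi gqim
Hunk 2: at line 2 remove [vid] add [rtf,iajc] -> 9 lines: iwhs psug rtf iajc nqqj gjv qmcb gytgi gqim
Hunk 3: at line 5 remove [qmcb] add [oav,fcfgt] -> 10 lines: iwhs psug rtf iajc nqqj gjv oav fcfgt gytgi gqim
Hunk 4: at line 1 remove [rtf] add [kij,gqdv,fzy] -> 12 lines: iwhs psug kij gqdv fzy iajc nqqj gjv oav fcfgt gytgi gqim
Hunk 5: at line 3 remove [gqdv,fzy,iajc] add [iwiyh,bdsct,gxrw] -> 12 lines: iwhs psug kij iwiyh bdsct gxrw nqqj gjv oav fcfgt gytgi gqim
Hunk 6: at line 7 remove [oav] add [nvf,rznmc,aoa] -> 14 lines: iwhs psug kij iwiyh bdsct gxrw nqqj gjv nvf rznmc aoa fcfgt gytgi gqim
Hunk 7: at line 9 remove [aoa,fcfgt] add [kso,hkylc,yzt] -> 15 lines: iwhs psug kij iwiyh bdsct gxrw nqqj gjv nvf rznmc kso hkylc yzt gytgi gqim
Final line 10: rznmc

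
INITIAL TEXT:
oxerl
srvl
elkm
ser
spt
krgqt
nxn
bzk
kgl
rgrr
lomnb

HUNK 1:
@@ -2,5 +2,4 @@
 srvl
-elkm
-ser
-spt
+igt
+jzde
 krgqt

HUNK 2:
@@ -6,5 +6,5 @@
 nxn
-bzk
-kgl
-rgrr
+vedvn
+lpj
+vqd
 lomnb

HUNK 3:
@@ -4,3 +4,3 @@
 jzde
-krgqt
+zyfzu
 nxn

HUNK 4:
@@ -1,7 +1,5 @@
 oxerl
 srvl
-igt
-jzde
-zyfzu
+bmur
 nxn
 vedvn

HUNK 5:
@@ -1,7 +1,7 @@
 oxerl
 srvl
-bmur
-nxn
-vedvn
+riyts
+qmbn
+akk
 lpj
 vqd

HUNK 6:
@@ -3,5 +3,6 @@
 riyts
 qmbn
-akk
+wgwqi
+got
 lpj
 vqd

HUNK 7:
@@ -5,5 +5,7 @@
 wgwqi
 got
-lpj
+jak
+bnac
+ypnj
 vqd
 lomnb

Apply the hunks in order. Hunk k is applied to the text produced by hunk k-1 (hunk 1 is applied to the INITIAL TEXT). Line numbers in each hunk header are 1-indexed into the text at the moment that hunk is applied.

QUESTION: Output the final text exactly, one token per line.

Answer: oxerl
srvl
riyts
qmbn
wgwqi
got
jak
bnac
ypnj
vqd
lomnb

Derivation:
Hunk 1: at line 2 remove [elkm,ser,spt] add [igt,jzde] -> 10 lines: oxerl srvl igt jzde krgqt nxn bzk kgl rgrr lomnb
Hunk 2: at line 6 remove [bzk,kgl,rgrr] add [vedvn,lpj,vqd] -> 10 lines: oxerl srvl igt jzde krgqt nxn vedvn lpj vqd lomnb
Hunk 3: at line 4 remove [krgqt] add [zyfzu] -> 10 lines: oxerl srvl igt jzde zyfzu nxn vedvn lpj vqd lomnb
Hunk 4: at line 1 remove [igt,jzde,zyfzu] add [bmur] -> 8 lines: oxerl srvl bmur nxn vedvn lpj vqd lomnb
Hunk 5: at line 1 remove [bmur,nxn,vedvn] add [riyts,qmbn,akk] -> 8 lines: oxerl srvl riyts qmbn akk lpj vqd lomnb
Hunk 6: at line 3 remove [akk] add [wgwqi,got] -> 9 lines: oxerl srvl riyts qmbn wgwqi got lpj vqd lomnb
Hunk 7: at line 5 remove [lpj] add [jak,bnac,ypnj] -> 11 lines: oxerl srvl riyts qmbn wgwqi got jak bnac ypnj vqd lomnb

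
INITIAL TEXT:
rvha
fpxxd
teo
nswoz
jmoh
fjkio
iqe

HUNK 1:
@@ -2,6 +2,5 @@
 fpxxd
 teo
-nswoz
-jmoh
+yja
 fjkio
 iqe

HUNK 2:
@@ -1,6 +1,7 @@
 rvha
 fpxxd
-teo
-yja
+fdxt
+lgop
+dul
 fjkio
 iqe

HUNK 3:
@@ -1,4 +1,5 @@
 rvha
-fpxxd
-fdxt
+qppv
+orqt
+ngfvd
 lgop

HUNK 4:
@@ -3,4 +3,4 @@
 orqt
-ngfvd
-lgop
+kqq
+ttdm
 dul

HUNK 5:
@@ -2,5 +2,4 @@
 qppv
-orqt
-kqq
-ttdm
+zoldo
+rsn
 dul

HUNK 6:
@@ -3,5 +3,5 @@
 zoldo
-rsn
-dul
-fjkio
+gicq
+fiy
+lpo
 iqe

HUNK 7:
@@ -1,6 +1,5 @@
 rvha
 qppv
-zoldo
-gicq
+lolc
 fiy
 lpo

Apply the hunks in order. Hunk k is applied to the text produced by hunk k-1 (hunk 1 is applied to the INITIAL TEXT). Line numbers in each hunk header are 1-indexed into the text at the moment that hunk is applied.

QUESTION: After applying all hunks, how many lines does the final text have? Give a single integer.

Hunk 1: at line 2 remove [nswoz,jmoh] add [yja] -> 6 lines: rvha fpxxd teo yja fjkio iqe
Hunk 2: at line 1 remove [teo,yja] add [fdxt,lgop,dul] -> 7 lines: rvha fpxxd fdxt lgop dul fjkio iqe
Hunk 3: at line 1 remove [fpxxd,fdxt] add [qppv,orqt,ngfvd] -> 8 lines: rvha qppv orqt ngfvd lgop dul fjkio iqe
Hunk 4: at line 3 remove [ngfvd,lgop] add [kqq,ttdm] -> 8 lines: rvha qppv orqt kqq ttdm dul fjkio iqe
Hunk 5: at line 2 remove [orqt,kqq,ttdm] add [zoldo,rsn] -> 7 lines: rvha qppv zoldo rsn dul fjkio iqe
Hunk 6: at line 3 remove [rsn,dul,fjkio] add [gicq,fiy,lpo] -> 7 lines: rvha qppv zoldo gicq fiy lpo iqe
Hunk 7: at line 1 remove [zoldo,gicq] add [lolc] -> 6 lines: rvha qppv lolc fiy lpo iqe
Final line count: 6

Answer: 6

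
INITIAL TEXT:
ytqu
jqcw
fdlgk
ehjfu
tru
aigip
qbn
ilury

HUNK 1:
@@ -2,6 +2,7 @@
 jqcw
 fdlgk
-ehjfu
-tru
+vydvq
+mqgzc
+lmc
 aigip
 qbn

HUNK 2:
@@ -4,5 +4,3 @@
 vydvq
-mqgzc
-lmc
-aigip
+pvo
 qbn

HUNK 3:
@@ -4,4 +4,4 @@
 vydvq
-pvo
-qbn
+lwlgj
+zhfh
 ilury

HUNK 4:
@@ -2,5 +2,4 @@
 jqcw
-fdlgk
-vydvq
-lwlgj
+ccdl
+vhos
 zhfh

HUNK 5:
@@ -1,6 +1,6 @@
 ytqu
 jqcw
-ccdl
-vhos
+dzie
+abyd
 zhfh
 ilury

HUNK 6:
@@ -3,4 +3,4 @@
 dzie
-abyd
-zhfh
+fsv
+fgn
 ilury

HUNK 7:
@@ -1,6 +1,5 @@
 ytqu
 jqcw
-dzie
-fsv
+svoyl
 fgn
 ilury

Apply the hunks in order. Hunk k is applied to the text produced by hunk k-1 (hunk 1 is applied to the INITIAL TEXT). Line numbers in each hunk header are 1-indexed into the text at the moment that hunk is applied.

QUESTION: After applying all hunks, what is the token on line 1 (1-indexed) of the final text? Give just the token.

Hunk 1: at line 2 remove [ehjfu,tru] add [vydvq,mqgzc,lmc] -> 9 lines: ytqu jqcw fdlgk vydvq mqgzc lmc aigip qbn ilury
Hunk 2: at line 4 remove [mqgzc,lmc,aigip] add [pvo] -> 7 lines: ytqu jqcw fdlgk vydvq pvo qbn ilury
Hunk 3: at line 4 remove [pvo,qbn] add [lwlgj,zhfh] -> 7 lines: ytqu jqcw fdlgk vydvq lwlgj zhfh ilury
Hunk 4: at line 2 remove [fdlgk,vydvq,lwlgj] add [ccdl,vhos] -> 6 lines: ytqu jqcw ccdl vhos zhfh ilury
Hunk 5: at line 1 remove [ccdl,vhos] add [dzie,abyd] -> 6 lines: ytqu jqcw dzie abyd zhfh ilury
Hunk 6: at line 3 remove [abyd,zhfh] add [fsv,fgn] -> 6 lines: ytqu jqcw dzie fsv fgn ilury
Hunk 7: at line 1 remove [dzie,fsv] add [svoyl] -> 5 lines: ytqu jqcw svoyl fgn ilury
Final line 1: ytqu

Answer: ytqu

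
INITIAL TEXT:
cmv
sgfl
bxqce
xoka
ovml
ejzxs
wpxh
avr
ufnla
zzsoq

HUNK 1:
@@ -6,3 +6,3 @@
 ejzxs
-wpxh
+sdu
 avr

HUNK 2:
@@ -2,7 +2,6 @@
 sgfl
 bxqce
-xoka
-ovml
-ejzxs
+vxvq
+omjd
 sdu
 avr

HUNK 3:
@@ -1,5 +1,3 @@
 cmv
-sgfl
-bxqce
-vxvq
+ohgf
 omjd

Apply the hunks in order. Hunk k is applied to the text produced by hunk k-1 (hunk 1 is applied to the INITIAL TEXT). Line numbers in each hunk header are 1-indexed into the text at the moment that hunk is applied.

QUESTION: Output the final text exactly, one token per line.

Answer: cmv
ohgf
omjd
sdu
avr
ufnla
zzsoq

Derivation:
Hunk 1: at line 6 remove [wpxh] add [sdu] -> 10 lines: cmv sgfl bxqce xoka ovml ejzxs sdu avr ufnla zzsoq
Hunk 2: at line 2 remove [xoka,ovml,ejzxs] add [vxvq,omjd] -> 9 lines: cmv sgfl bxqce vxvq omjd sdu avr ufnla zzsoq
Hunk 3: at line 1 remove [sgfl,bxqce,vxvq] add [ohgf] -> 7 lines: cmv ohgf omjd sdu avr ufnla zzsoq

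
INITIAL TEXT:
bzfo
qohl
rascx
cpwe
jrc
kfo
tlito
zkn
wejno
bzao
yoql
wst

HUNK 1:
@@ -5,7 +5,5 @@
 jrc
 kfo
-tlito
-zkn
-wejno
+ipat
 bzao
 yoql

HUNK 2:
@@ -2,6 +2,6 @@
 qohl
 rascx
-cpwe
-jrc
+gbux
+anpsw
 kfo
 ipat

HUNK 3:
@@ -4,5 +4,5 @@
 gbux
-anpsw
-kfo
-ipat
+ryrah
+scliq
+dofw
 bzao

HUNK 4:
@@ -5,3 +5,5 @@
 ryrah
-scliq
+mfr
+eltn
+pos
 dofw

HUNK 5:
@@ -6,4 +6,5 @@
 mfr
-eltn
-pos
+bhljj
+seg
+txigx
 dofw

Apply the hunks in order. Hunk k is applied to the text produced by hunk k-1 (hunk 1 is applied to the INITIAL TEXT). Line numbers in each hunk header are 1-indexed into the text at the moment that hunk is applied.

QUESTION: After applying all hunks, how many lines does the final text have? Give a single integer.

Answer: 13

Derivation:
Hunk 1: at line 5 remove [tlito,zkn,wejno] add [ipat] -> 10 lines: bzfo qohl rascx cpwe jrc kfo ipat bzao yoql wst
Hunk 2: at line 2 remove [cpwe,jrc] add [gbux,anpsw] -> 10 lines: bzfo qohl rascx gbux anpsw kfo ipat bzao yoql wst
Hunk 3: at line 4 remove [anpsw,kfo,ipat] add [ryrah,scliq,dofw] -> 10 lines: bzfo qohl rascx gbux ryrah scliq dofw bzao yoql wst
Hunk 4: at line 5 remove [scliq] add [mfr,eltn,pos] -> 12 lines: bzfo qohl rascx gbux ryrah mfr eltn pos dofw bzao yoql wst
Hunk 5: at line 6 remove [eltn,pos] add [bhljj,seg,txigx] -> 13 lines: bzfo qohl rascx gbux ryrah mfr bhljj seg txigx dofw bzao yoql wst
Final line count: 13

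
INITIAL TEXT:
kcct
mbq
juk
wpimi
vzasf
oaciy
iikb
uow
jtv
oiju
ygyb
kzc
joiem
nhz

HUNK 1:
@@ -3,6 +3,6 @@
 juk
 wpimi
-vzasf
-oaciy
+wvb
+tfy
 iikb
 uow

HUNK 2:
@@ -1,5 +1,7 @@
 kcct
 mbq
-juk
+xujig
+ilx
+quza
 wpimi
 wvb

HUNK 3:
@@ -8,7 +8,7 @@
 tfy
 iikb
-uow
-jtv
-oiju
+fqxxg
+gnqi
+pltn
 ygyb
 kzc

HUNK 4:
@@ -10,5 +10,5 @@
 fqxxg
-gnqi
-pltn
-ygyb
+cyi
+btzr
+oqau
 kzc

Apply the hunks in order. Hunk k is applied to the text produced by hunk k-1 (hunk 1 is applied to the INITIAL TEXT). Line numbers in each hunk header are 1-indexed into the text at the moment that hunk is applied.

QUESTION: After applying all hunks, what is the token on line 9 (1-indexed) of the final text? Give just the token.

Hunk 1: at line 3 remove [vzasf,oaciy] add [wvb,tfy] -> 14 lines: kcct mbq juk wpimi wvb tfy iikb uow jtv oiju ygyb kzc joiem nhz
Hunk 2: at line 1 remove [juk] add [xujig,ilx,quza] -> 16 lines: kcct mbq xujig ilx quza wpimi wvb tfy iikb uow jtv oiju ygyb kzc joiem nhz
Hunk 3: at line 8 remove [uow,jtv,oiju] add [fqxxg,gnqi,pltn] -> 16 lines: kcct mbq xujig ilx quza wpimi wvb tfy iikb fqxxg gnqi pltn ygyb kzc joiem nhz
Hunk 4: at line 10 remove [gnqi,pltn,ygyb] add [cyi,btzr,oqau] -> 16 lines: kcct mbq xujig ilx quza wpimi wvb tfy iikb fqxxg cyi btzr oqau kzc joiem nhz
Final line 9: iikb

Answer: iikb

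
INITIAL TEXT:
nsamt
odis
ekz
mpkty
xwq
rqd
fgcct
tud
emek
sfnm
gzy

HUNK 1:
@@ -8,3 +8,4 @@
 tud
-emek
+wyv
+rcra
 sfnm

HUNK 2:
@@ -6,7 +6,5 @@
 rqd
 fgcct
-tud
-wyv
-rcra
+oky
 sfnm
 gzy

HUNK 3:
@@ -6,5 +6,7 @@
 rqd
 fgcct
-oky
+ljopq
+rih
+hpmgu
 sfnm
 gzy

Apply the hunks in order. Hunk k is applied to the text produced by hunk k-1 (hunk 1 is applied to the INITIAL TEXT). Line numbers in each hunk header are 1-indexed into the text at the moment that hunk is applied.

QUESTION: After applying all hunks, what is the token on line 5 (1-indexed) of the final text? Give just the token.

Answer: xwq

Derivation:
Hunk 1: at line 8 remove [emek] add [wyv,rcra] -> 12 lines: nsamt odis ekz mpkty xwq rqd fgcct tud wyv rcra sfnm gzy
Hunk 2: at line 6 remove [tud,wyv,rcra] add [oky] -> 10 lines: nsamt odis ekz mpkty xwq rqd fgcct oky sfnm gzy
Hunk 3: at line 6 remove [oky] add [ljopq,rih,hpmgu] -> 12 lines: nsamt odis ekz mpkty xwq rqd fgcct ljopq rih hpmgu sfnm gzy
Final line 5: xwq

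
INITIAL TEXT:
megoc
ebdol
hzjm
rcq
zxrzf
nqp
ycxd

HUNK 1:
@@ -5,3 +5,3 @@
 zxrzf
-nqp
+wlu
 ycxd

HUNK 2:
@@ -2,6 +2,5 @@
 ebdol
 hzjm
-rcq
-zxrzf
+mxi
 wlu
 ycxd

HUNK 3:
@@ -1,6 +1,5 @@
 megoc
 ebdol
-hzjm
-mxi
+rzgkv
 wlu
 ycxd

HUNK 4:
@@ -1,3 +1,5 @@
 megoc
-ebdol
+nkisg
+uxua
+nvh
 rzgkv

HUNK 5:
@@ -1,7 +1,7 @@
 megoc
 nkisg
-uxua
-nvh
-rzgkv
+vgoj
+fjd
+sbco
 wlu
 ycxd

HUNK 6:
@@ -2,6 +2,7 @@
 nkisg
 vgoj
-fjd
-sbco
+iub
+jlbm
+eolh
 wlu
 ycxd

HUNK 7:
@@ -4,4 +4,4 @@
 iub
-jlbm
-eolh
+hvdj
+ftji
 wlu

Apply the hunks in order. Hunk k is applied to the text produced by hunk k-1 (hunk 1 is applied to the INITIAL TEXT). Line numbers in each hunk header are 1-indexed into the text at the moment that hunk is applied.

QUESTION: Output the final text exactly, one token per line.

Hunk 1: at line 5 remove [nqp] add [wlu] -> 7 lines: megoc ebdol hzjm rcq zxrzf wlu ycxd
Hunk 2: at line 2 remove [rcq,zxrzf] add [mxi] -> 6 lines: megoc ebdol hzjm mxi wlu ycxd
Hunk 3: at line 1 remove [hzjm,mxi] add [rzgkv] -> 5 lines: megoc ebdol rzgkv wlu ycxd
Hunk 4: at line 1 remove [ebdol] add [nkisg,uxua,nvh] -> 7 lines: megoc nkisg uxua nvh rzgkv wlu ycxd
Hunk 5: at line 1 remove [uxua,nvh,rzgkv] add [vgoj,fjd,sbco] -> 7 lines: megoc nkisg vgoj fjd sbco wlu ycxd
Hunk 6: at line 2 remove [fjd,sbco] add [iub,jlbm,eolh] -> 8 lines: megoc nkisg vgoj iub jlbm eolh wlu ycxd
Hunk 7: at line 4 remove [jlbm,eolh] add [hvdj,ftji] -> 8 lines: megoc nkisg vgoj iub hvdj ftji wlu ycxd

Answer: megoc
nkisg
vgoj
iub
hvdj
ftji
wlu
ycxd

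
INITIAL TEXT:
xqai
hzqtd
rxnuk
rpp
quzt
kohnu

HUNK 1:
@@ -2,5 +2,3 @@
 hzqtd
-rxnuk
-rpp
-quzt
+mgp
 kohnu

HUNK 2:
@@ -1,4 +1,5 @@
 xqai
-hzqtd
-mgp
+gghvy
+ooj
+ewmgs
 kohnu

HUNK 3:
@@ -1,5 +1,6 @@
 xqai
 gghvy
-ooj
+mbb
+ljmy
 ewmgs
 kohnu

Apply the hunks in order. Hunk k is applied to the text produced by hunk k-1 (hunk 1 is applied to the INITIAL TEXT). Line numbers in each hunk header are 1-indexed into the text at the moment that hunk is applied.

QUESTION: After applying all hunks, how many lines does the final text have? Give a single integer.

Answer: 6

Derivation:
Hunk 1: at line 2 remove [rxnuk,rpp,quzt] add [mgp] -> 4 lines: xqai hzqtd mgp kohnu
Hunk 2: at line 1 remove [hzqtd,mgp] add [gghvy,ooj,ewmgs] -> 5 lines: xqai gghvy ooj ewmgs kohnu
Hunk 3: at line 1 remove [ooj] add [mbb,ljmy] -> 6 lines: xqai gghvy mbb ljmy ewmgs kohnu
Final line count: 6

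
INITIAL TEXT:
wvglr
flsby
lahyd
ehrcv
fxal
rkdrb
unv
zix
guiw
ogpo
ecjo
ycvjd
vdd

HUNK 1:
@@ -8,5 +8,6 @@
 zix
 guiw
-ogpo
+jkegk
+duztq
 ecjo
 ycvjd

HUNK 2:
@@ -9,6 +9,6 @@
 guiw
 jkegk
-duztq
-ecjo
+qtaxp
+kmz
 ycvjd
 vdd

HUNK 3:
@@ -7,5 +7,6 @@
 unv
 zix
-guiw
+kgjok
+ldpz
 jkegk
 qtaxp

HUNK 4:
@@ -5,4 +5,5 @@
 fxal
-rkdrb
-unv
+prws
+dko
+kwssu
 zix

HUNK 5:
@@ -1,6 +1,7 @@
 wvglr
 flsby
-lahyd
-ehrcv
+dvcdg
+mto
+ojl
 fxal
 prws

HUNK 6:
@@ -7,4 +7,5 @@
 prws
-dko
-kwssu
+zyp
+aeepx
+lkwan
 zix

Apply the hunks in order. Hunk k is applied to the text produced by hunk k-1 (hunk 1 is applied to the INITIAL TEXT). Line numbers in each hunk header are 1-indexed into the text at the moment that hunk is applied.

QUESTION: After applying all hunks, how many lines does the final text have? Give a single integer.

Hunk 1: at line 8 remove [ogpo] add [jkegk,duztq] -> 14 lines: wvglr flsby lahyd ehrcv fxal rkdrb unv zix guiw jkegk duztq ecjo ycvjd vdd
Hunk 2: at line 9 remove [duztq,ecjo] add [qtaxp,kmz] -> 14 lines: wvglr flsby lahyd ehrcv fxal rkdrb unv zix guiw jkegk qtaxp kmz ycvjd vdd
Hunk 3: at line 7 remove [guiw] add [kgjok,ldpz] -> 15 lines: wvglr flsby lahyd ehrcv fxal rkdrb unv zix kgjok ldpz jkegk qtaxp kmz ycvjd vdd
Hunk 4: at line 5 remove [rkdrb,unv] add [prws,dko,kwssu] -> 16 lines: wvglr flsby lahyd ehrcv fxal prws dko kwssu zix kgjok ldpz jkegk qtaxp kmz ycvjd vdd
Hunk 5: at line 1 remove [lahyd,ehrcv] add [dvcdg,mto,ojl] -> 17 lines: wvglr flsby dvcdg mto ojl fxal prws dko kwssu zix kgjok ldpz jkegk qtaxp kmz ycvjd vdd
Hunk 6: at line 7 remove [dko,kwssu] add [zyp,aeepx,lkwan] -> 18 lines: wvglr flsby dvcdg mto ojl fxal prws zyp aeepx lkwan zix kgjok ldpz jkegk qtaxp kmz ycvjd vdd
Final line count: 18

Answer: 18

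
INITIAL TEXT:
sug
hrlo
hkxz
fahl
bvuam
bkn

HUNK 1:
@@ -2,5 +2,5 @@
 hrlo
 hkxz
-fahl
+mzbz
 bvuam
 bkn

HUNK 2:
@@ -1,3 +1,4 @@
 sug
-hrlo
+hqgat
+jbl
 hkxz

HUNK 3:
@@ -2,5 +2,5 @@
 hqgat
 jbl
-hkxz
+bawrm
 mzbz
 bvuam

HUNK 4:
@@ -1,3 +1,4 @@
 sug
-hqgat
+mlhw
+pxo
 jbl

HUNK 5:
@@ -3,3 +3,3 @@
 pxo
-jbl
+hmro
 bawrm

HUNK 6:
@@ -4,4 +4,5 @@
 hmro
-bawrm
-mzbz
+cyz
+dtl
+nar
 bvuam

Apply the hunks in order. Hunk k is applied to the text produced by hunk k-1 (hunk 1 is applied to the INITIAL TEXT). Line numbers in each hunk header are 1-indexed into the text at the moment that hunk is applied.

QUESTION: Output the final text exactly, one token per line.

Answer: sug
mlhw
pxo
hmro
cyz
dtl
nar
bvuam
bkn

Derivation:
Hunk 1: at line 2 remove [fahl] add [mzbz] -> 6 lines: sug hrlo hkxz mzbz bvuam bkn
Hunk 2: at line 1 remove [hrlo] add [hqgat,jbl] -> 7 lines: sug hqgat jbl hkxz mzbz bvuam bkn
Hunk 3: at line 2 remove [hkxz] add [bawrm] -> 7 lines: sug hqgat jbl bawrm mzbz bvuam bkn
Hunk 4: at line 1 remove [hqgat] add [mlhw,pxo] -> 8 lines: sug mlhw pxo jbl bawrm mzbz bvuam bkn
Hunk 5: at line 3 remove [jbl] add [hmro] -> 8 lines: sug mlhw pxo hmro bawrm mzbz bvuam bkn
Hunk 6: at line 4 remove [bawrm,mzbz] add [cyz,dtl,nar] -> 9 lines: sug mlhw pxo hmro cyz dtl nar bvuam bkn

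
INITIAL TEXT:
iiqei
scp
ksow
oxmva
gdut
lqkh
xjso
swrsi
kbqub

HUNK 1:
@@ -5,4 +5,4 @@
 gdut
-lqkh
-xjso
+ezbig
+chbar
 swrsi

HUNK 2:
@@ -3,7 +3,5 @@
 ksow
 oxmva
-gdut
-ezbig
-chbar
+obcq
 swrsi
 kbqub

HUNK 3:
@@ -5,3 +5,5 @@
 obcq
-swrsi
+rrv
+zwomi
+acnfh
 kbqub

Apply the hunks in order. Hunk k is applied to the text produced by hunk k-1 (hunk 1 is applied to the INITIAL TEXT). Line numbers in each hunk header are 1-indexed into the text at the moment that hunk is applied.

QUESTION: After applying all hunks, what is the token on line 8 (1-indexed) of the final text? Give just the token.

Hunk 1: at line 5 remove [lqkh,xjso] add [ezbig,chbar] -> 9 lines: iiqei scp ksow oxmva gdut ezbig chbar swrsi kbqub
Hunk 2: at line 3 remove [gdut,ezbig,chbar] add [obcq] -> 7 lines: iiqei scp ksow oxmva obcq swrsi kbqub
Hunk 3: at line 5 remove [swrsi] add [rrv,zwomi,acnfh] -> 9 lines: iiqei scp ksow oxmva obcq rrv zwomi acnfh kbqub
Final line 8: acnfh

Answer: acnfh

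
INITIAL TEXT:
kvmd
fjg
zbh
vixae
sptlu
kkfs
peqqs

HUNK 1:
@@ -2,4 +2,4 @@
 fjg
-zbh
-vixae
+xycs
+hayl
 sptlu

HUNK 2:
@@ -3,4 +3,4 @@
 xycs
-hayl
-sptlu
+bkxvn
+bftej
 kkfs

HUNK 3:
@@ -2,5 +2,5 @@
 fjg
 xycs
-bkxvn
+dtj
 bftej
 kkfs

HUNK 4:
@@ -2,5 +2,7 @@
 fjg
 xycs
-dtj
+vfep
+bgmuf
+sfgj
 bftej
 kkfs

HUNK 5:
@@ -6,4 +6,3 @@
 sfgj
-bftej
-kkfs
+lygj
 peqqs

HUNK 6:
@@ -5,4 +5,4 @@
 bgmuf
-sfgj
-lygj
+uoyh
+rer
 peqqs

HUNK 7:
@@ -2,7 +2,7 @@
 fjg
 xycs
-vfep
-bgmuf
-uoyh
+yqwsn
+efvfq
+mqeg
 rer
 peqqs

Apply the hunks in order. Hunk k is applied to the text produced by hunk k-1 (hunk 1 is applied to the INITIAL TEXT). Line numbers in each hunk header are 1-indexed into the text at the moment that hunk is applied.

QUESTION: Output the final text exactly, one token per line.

Answer: kvmd
fjg
xycs
yqwsn
efvfq
mqeg
rer
peqqs

Derivation:
Hunk 1: at line 2 remove [zbh,vixae] add [xycs,hayl] -> 7 lines: kvmd fjg xycs hayl sptlu kkfs peqqs
Hunk 2: at line 3 remove [hayl,sptlu] add [bkxvn,bftej] -> 7 lines: kvmd fjg xycs bkxvn bftej kkfs peqqs
Hunk 3: at line 2 remove [bkxvn] add [dtj] -> 7 lines: kvmd fjg xycs dtj bftej kkfs peqqs
Hunk 4: at line 2 remove [dtj] add [vfep,bgmuf,sfgj] -> 9 lines: kvmd fjg xycs vfep bgmuf sfgj bftej kkfs peqqs
Hunk 5: at line 6 remove [bftej,kkfs] add [lygj] -> 8 lines: kvmd fjg xycs vfep bgmuf sfgj lygj peqqs
Hunk 6: at line 5 remove [sfgj,lygj] add [uoyh,rer] -> 8 lines: kvmd fjg xycs vfep bgmuf uoyh rer peqqs
Hunk 7: at line 2 remove [vfep,bgmuf,uoyh] add [yqwsn,efvfq,mqeg] -> 8 lines: kvmd fjg xycs yqwsn efvfq mqeg rer peqqs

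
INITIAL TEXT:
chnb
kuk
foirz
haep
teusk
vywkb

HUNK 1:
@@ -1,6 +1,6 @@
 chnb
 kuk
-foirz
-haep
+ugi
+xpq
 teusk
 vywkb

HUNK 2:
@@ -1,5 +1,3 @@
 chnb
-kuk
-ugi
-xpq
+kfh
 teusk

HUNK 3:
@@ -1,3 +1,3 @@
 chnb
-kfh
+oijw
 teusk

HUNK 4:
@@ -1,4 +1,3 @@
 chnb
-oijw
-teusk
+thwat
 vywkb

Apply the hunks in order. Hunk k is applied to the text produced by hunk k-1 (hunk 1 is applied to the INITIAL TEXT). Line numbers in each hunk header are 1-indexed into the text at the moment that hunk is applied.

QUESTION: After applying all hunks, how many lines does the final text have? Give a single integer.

Answer: 3

Derivation:
Hunk 1: at line 1 remove [foirz,haep] add [ugi,xpq] -> 6 lines: chnb kuk ugi xpq teusk vywkb
Hunk 2: at line 1 remove [kuk,ugi,xpq] add [kfh] -> 4 lines: chnb kfh teusk vywkb
Hunk 3: at line 1 remove [kfh] add [oijw] -> 4 lines: chnb oijw teusk vywkb
Hunk 4: at line 1 remove [oijw,teusk] add [thwat] -> 3 lines: chnb thwat vywkb
Final line count: 3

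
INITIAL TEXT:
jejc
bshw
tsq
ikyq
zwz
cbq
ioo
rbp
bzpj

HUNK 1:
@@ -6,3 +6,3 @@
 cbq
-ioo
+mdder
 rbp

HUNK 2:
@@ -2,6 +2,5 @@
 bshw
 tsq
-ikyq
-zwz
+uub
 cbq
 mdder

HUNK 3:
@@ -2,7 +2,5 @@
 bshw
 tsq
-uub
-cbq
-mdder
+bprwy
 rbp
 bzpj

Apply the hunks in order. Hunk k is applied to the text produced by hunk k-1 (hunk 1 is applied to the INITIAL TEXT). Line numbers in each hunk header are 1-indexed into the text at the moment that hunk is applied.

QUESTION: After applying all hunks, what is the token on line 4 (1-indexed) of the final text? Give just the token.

Hunk 1: at line 6 remove [ioo] add [mdder] -> 9 lines: jejc bshw tsq ikyq zwz cbq mdder rbp bzpj
Hunk 2: at line 2 remove [ikyq,zwz] add [uub] -> 8 lines: jejc bshw tsq uub cbq mdder rbp bzpj
Hunk 3: at line 2 remove [uub,cbq,mdder] add [bprwy] -> 6 lines: jejc bshw tsq bprwy rbp bzpj
Final line 4: bprwy

Answer: bprwy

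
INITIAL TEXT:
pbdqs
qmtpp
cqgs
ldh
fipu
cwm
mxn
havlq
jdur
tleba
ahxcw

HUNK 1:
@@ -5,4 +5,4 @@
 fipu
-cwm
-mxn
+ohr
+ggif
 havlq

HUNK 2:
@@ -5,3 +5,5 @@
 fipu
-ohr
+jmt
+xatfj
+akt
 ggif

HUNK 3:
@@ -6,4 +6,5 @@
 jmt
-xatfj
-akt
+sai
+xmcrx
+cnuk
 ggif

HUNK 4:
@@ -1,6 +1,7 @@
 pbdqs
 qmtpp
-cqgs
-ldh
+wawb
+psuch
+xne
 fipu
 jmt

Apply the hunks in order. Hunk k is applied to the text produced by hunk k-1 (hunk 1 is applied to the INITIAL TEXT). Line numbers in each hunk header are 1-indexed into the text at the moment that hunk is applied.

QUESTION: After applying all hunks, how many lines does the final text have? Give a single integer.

Answer: 15

Derivation:
Hunk 1: at line 5 remove [cwm,mxn] add [ohr,ggif] -> 11 lines: pbdqs qmtpp cqgs ldh fipu ohr ggif havlq jdur tleba ahxcw
Hunk 2: at line 5 remove [ohr] add [jmt,xatfj,akt] -> 13 lines: pbdqs qmtpp cqgs ldh fipu jmt xatfj akt ggif havlq jdur tleba ahxcw
Hunk 3: at line 6 remove [xatfj,akt] add [sai,xmcrx,cnuk] -> 14 lines: pbdqs qmtpp cqgs ldh fipu jmt sai xmcrx cnuk ggif havlq jdur tleba ahxcw
Hunk 4: at line 1 remove [cqgs,ldh] add [wawb,psuch,xne] -> 15 lines: pbdqs qmtpp wawb psuch xne fipu jmt sai xmcrx cnuk ggif havlq jdur tleba ahxcw
Final line count: 15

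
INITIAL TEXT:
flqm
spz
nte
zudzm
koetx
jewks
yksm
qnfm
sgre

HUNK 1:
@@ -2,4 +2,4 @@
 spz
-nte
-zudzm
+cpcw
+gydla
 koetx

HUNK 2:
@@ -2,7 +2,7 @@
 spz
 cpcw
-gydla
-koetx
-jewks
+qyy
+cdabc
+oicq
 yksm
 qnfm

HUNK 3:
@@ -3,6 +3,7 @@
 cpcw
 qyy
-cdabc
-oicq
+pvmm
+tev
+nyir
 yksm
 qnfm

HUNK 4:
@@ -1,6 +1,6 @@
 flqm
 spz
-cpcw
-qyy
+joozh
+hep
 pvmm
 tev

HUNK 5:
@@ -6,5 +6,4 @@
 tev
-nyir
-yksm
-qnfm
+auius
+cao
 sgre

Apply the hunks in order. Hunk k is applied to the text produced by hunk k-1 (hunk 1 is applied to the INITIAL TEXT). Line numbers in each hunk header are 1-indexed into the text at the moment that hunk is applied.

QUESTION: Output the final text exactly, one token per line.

Hunk 1: at line 2 remove [nte,zudzm] add [cpcw,gydla] -> 9 lines: flqm spz cpcw gydla koetx jewks yksm qnfm sgre
Hunk 2: at line 2 remove [gydla,koetx,jewks] add [qyy,cdabc,oicq] -> 9 lines: flqm spz cpcw qyy cdabc oicq yksm qnfm sgre
Hunk 3: at line 3 remove [cdabc,oicq] add [pvmm,tev,nyir] -> 10 lines: flqm spz cpcw qyy pvmm tev nyir yksm qnfm sgre
Hunk 4: at line 1 remove [cpcw,qyy] add [joozh,hep] -> 10 lines: flqm spz joozh hep pvmm tev nyir yksm qnfm sgre
Hunk 5: at line 6 remove [nyir,yksm,qnfm] add [auius,cao] -> 9 lines: flqm spz joozh hep pvmm tev auius cao sgre

Answer: flqm
spz
joozh
hep
pvmm
tev
auius
cao
sgre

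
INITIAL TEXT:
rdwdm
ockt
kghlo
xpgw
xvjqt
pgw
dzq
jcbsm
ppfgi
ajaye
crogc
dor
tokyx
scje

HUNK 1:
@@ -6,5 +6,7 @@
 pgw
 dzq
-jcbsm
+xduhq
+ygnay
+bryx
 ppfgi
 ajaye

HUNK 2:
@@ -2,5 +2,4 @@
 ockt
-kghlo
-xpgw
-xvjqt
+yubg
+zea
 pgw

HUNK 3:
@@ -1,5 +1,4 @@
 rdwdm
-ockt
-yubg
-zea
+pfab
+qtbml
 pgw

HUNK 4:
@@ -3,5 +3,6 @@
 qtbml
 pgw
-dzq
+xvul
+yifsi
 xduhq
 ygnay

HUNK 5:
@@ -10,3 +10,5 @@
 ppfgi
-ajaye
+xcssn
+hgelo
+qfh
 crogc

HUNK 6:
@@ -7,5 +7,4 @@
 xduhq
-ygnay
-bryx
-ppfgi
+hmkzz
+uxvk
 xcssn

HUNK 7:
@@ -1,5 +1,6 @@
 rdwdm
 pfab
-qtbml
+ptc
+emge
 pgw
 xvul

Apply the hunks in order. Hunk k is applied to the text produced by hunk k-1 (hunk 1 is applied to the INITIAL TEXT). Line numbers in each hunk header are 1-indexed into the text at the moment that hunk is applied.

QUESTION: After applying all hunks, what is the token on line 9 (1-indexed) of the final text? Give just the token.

Hunk 1: at line 6 remove [jcbsm] add [xduhq,ygnay,bryx] -> 16 lines: rdwdm ockt kghlo xpgw xvjqt pgw dzq xduhq ygnay bryx ppfgi ajaye crogc dor tokyx scje
Hunk 2: at line 2 remove [kghlo,xpgw,xvjqt] add [yubg,zea] -> 15 lines: rdwdm ockt yubg zea pgw dzq xduhq ygnay bryx ppfgi ajaye crogc dor tokyx scje
Hunk 3: at line 1 remove [ockt,yubg,zea] add [pfab,qtbml] -> 14 lines: rdwdm pfab qtbml pgw dzq xduhq ygnay bryx ppfgi ajaye crogc dor tokyx scje
Hunk 4: at line 3 remove [dzq] add [xvul,yifsi] -> 15 lines: rdwdm pfab qtbml pgw xvul yifsi xduhq ygnay bryx ppfgi ajaye crogc dor tokyx scje
Hunk 5: at line 10 remove [ajaye] add [xcssn,hgelo,qfh] -> 17 lines: rdwdm pfab qtbml pgw xvul yifsi xduhq ygnay bryx ppfgi xcssn hgelo qfh crogc dor tokyx scje
Hunk 6: at line 7 remove [ygnay,bryx,ppfgi] add [hmkzz,uxvk] -> 16 lines: rdwdm pfab qtbml pgw xvul yifsi xduhq hmkzz uxvk xcssn hgelo qfh crogc dor tokyx scje
Hunk 7: at line 1 remove [qtbml] add [ptc,emge] -> 17 lines: rdwdm pfab ptc emge pgw xvul yifsi xduhq hmkzz uxvk xcssn hgelo qfh crogc dor tokyx scje
Final line 9: hmkzz

Answer: hmkzz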